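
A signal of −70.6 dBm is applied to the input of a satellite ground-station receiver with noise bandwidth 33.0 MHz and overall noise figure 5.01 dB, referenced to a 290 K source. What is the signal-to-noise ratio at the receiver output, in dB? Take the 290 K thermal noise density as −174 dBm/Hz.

Noise floor: N = −174 + 10 log₁₀(B) + NF
10 log₁₀(3.30×10⁷) = 75.19 dB
N = −174 + 75.19 + 5.01 = −93.80 dBm
SNR = P_sig − N = −70.6 − (−93.80) = 23.20 dB → 23.2 dB

23.2 dB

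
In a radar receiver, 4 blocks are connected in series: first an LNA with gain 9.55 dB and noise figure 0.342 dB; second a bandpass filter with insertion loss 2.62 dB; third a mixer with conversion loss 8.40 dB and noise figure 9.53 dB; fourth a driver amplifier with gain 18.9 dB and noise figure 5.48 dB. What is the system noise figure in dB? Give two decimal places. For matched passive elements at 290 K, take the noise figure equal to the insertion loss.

Convert to linear (a loss of L dB is a gain of −L dB): F_i = 10^(NF_i/10), G_i = 10^(G_i,dB/10)
  Stage 1: F_1 = 10^(0.342/10) = 1.082, G_1 = 10^(9.55/10) = 9.016
  Stage 2: F_2 = 10^(2.62/10) = 1.828, G_2 = 10^(−2.62/10) = 0.5470
  Stage 3: F_3 = 10^(9.53/10) = 8.974, G_3 = 10^(−8.40/10) = 0.1445
  Stage 4: F_4 = 10^(5.48/10) = 3.532, G_4 = 10^(18.9/10) = 77.62
Friis cascade:
  F = 1.082 + (1.828 − 1)/9.016 + (8.974 − 1)/4.932 + (3.532 − 1)/0.7129 = 6.342
NF = 10 log₁₀(6.342) = 8.02 dB

8.02 dB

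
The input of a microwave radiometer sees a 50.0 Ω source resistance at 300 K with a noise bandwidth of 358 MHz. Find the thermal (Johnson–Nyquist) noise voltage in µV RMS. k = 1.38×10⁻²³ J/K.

17.2 µV

V_n = √(4kTRB)
4kTRB = 4 × 1.38×10⁻²³ × 300 × 5.00×10¹ × 3.58×10⁸ = 2.96×10⁻¹⁰ V²
V_n = √(2.96×10⁻¹⁰) = 1.72×10⁻⁵ V = 17.2 µV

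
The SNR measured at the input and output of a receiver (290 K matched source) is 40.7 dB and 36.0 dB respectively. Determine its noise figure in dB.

NF (dB) = SNR_in(dB) − SNR_out(dB) when the source is at T₀
NF = 40.7 − 36.0 = 4.7 dB

4.7 dB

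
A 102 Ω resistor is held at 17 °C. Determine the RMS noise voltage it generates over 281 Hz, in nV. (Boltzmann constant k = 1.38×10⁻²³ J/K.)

T = 17 °C + 273.15 = 290.15 K
V_n = √(4kTRB)
4kTRB = 4 × 1.38×10⁻²³ × 290.15 × 1.02×10² × 2.81×10² = 4.59×10⁻¹⁶ V²
V_n = √(4.59×10⁻¹⁶) = 2.14×10⁻⁸ V = 21.4 nV

21.4 nV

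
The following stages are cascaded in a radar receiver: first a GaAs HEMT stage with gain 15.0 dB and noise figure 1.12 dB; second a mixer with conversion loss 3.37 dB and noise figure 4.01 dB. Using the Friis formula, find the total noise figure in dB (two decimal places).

Convert to linear (a loss of L dB is a gain of −L dB): F_i = 10^(NF_i/10), G_i = 10^(G_i,dB/10)
  Stage 1: F_1 = 10^(1.12/10) = 1.294, G_1 = 10^(15.0/10) = 31.62
  Stage 2: F_2 = 10^(4.01/10) = 2.518, G_2 = 10^(−3.37/10) = 0.4603
Friis cascade:
  F = 1.294 + (2.518 − 1)/31.62 = 1.342
NF = 10 log₁₀(1.342) = 1.28 dB

1.28 dB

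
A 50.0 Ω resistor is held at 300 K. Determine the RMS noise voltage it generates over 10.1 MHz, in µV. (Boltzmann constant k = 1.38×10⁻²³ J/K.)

V_n = √(4kTRB)
4kTRB = 4 × 1.38×10⁻²³ × 300 × 5.00×10¹ × 1.01×10⁷ = 8.36×10⁻¹² V²
V_n = √(8.36×10⁻¹²) = 2.89×10⁻⁶ V = 2.89 µV

2.89 µV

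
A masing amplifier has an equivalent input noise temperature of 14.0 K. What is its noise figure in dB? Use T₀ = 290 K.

0.205 dB

F = 1 + T_e/T₀ = 1 + 14.0/290 = 1.04828
NF = 10 log₁₀(1.04828) = 0.205 dB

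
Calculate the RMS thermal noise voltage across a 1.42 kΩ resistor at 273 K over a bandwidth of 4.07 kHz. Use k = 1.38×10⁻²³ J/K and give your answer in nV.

295 nV

V_n = √(4kTRB)
4kTRB = 4 × 1.38×10⁻²³ × 273 × 1.42×10³ × 4.07×10³ = 8.71×10⁻¹⁴ V²
V_n = √(8.71×10⁻¹⁴) = 2.95×10⁻⁷ V = 295 nV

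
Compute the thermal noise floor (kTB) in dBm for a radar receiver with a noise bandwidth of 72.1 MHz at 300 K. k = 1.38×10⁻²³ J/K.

−95.3 dBm

P_n = kTB = 1.38×10⁻²³ × 300 × 7.21×10⁷ = 2.98×10⁻¹³ W
In dBm: 10 log₁₀(2.98×10⁻¹³ / 10⁻³) = −95.3 dBm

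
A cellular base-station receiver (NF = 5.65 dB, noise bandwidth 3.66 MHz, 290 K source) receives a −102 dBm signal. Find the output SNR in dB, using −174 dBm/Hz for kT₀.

Noise floor: N = −174 + 10 log₁₀(B) + NF
10 log₁₀(3.66×10⁶) = 65.63 dB
N = −174 + 65.63 + 5.65 = −102.72 dBm
SNR = P_sig − N = −102 − (−102.72) = 0.72 dB → 0.7 dB

0.7 dB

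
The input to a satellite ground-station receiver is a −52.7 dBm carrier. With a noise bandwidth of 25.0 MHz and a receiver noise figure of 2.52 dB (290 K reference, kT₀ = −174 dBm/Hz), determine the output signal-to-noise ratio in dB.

44.8 dB

Noise floor: N = −174 + 10 log₁₀(B) + NF
10 log₁₀(2.50×10⁷) = 73.98 dB
N = −174 + 73.98 + 2.52 = −97.50 dBm
SNR = P_sig − N = −52.7 − (−97.50) = 44.80 dB → 44.8 dB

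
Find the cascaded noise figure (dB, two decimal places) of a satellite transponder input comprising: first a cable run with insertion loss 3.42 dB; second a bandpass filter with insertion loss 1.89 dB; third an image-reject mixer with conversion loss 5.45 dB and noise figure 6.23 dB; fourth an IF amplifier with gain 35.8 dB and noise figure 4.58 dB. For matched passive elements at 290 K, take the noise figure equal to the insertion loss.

15.63 dB

Convert to linear (a loss of L dB is a gain of −L dB): F_i = 10^(NF_i/10), G_i = 10^(G_i,dB/10)
  Stage 1: F_1 = 10^(3.42/10) = 2.198, G_1 = 10^(−3.42/10) = 0.4550
  Stage 2: F_2 = 10^(1.89/10) = 1.545, G_2 = 10^(−1.89/10) = 0.6471
  Stage 3: F_3 = 10^(6.23/10) = 4.198, G_3 = 10^(−5.45/10) = 0.2851
  Stage 4: F_4 = 10^(4.58/10) = 2.871, G_4 = 10^(35.8/10) = 3802
Friis cascade:
  F = 2.198 + (1.545 − 1)/0.4550 + (4.198 − 1)/0.2944 + (2.871 − 1)/0.08395 = 36.54
NF = 10 log₁₀(36.54) = 15.63 dB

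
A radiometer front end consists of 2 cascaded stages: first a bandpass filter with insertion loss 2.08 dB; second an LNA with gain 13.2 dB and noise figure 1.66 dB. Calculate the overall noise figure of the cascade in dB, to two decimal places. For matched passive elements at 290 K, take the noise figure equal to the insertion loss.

Convert to linear (a loss of L dB is a gain of −L dB): F_i = 10^(NF_i/10), G_i = 10^(G_i,dB/10)
  Stage 1: F_1 = 10^(2.08/10) = 1.614, G_1 = 10^(−2.08/10) = 0.6194
  Stage 2: F_2 = 10^(1.66/10) = 1.466, G_2 = 10^(13.2/10) = 20.89
Friis cascade:
  F = 1.614 + (1.466 − 1)/0.6194 = 2.366
NF = 10 log₁₀(2.366) = 3.74 dB

3.74 dB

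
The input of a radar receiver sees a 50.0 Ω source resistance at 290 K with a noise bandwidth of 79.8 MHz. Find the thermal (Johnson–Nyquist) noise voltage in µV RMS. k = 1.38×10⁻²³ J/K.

V_n = √(4kTRB)
4kTRB = 4 × 1.38×10⁻²³ × 290 × 5.00×10¹ × 7.98×10⁷ = 6.39×10⁻¹¹ V²
V_n = √(6.39×10⁻¹¹) = 7.99×10⁻⁶ V = 7.99 µV

7.99 µV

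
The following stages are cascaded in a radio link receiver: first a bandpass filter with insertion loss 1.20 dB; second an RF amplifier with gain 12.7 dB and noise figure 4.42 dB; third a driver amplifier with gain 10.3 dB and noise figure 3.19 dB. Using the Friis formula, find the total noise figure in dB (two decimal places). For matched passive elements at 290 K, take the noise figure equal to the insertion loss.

Convert to linear (a loss of L dB is a gain of −L dB): F_i = 10^(NF_i/10), G_i = 10^(G_i,dB/10)
  Stage 1: F_1 = 10^(1.20/10) = 1.318, G_1 = 10^(−1.20/10) = 0.7586
  Stage 2: F_2 = 10^(4.42/10) = 2.767, G_2 = 10^(12.7/10) = 18.62
  Stage 3: F_3 = 10^(3.19/10) = 2.084, G_3 = 10^(10.3/10) = 10.72
Friis cascade:
  F = 1.318 + (2.767 − 1)/0.7586 + (2.084 − 1)/14.13 = 3.724
NF = 10 log₁₀(3.724) = 5.71 dB

5.71 dB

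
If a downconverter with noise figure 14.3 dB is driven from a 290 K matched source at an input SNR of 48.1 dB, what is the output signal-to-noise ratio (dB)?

33.8 dB

By definition F = SNR_in/SNR_out, so in dB: SNR_out = SNR_in − NF
SNR_out = 48.1 − 14.3 = 33.8 dB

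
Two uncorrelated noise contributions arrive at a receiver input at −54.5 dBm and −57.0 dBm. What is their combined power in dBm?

−52.6 dBm

Convert to linear, add, convert back:
P₁ = 3.55×10⁻⁹ W, P₂ = 2.00×10⁻⁹ W
P_tot = 5.54×10⁻⁹ W → 10 log₁₀(P_tot / 10⁻³) = −52.6 dBm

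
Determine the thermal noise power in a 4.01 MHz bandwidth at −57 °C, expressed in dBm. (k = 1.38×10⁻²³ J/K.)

T = −57 °C + 273.15 = 216.15 K
P_n = kTB = 1.38×10⁻²³ × 216.15 × 4.01×10⁶ = 1.20×10⁻¹⁴ W
In dBm: 10 log₁₀(1.20×10⁻¹⁴ / 10⁻³) = −109.2 dBm

−109.2 dBm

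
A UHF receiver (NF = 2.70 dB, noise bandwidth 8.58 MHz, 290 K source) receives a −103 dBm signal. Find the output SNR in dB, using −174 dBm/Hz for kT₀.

−1.0 dB

Noise floor: N = −174 + 10 log₁₀(B) + NF
10 log₁₀(8.58×10⁶) = 69.33 dB
N = −174 + 69.33 + 2.70 = −101.97 dBm
SNR = P_sig − N = −103 − (−101.97) = −1.03 dB → −1.0 dB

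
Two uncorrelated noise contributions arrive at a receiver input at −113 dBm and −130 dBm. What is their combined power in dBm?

−112.9 dBm

Convert to linear, add, convert back:
P₁ = 5.01×10⁻¹⁵ W, P₂ = 1.00×10⁻¹⁶ W
P_tot = 5.11×10⁻¹⁵ W → 10 log₁₀(P_tot / 10⁻³) = −112.9 dBm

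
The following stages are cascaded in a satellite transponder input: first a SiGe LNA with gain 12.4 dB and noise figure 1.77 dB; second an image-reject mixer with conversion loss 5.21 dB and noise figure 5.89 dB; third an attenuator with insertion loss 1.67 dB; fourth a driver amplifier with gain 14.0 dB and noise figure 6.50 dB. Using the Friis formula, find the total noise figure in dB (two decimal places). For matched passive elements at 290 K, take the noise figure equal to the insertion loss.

4.36 dB

Convert to linear (a loss of L dB is a gain of −L dB): F_i = 10^(NF_i/10), G_i = 10^(G_i,dB/10)
  Stage 1: F_1 = 10^(1.77/10) = 1.503, G_1 = 10^(12.4/10) = 17.38
  Stage 2: F_2 = 10^(5.89/10) = 3.882, G_2 = 10^(−5.21/10) = 0.3013
  Stage 3: F_3 = 10^(1.67/10) = 1.469, G_3 = 10^(−1.67/10) = 0.6808
  Stage 4: F_4 = 10^(6.50/10) = 4.467, G_4 = 10^(14.0/10) = 25.12
Friis cascade:
  F = 1.503 + (3.882 − 1)/17.38 + (1.469 − 1)/5.236 + (4.467 − 1)/3.565 = 2.731
NF = 10 log₁₀(2.731) = 4.36 dB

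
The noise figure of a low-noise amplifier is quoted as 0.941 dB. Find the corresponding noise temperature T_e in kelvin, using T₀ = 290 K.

F = 10^(0.941/10) = 1.24194
T_e = (F − 1)·T₀ = (1.24194 − 1) × 290 = 70.2 K

70.2 K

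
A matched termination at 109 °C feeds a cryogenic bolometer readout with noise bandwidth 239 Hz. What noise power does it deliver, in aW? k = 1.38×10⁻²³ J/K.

1.26 aW

T = 109 °C + 273.15 = 382.15 K
P_n = kTB = 1.38×10⁻²³ × 382.15 × 2.39×10² = 1.26×10⁻¹⁸ W = 1.26 aW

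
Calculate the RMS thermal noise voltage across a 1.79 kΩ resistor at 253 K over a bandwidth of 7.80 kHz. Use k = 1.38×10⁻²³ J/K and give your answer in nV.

V_n = √(4kTRB)
4kTRB = 4 × 1.38×10⁻²³ × 253 × 1.79×10³ × 7.80×10³ = 1.95×10⁻¹³ V²
V_n = √(1.95×10⁻¹³) = 4.42×10⁻⁷ V = 442 nV

442 nV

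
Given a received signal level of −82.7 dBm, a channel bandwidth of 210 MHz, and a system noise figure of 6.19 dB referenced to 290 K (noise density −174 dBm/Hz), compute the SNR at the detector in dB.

Noise floor: N = −174 + 10 log₁₀(B) + NF
10 log₁₀(2.10×10⁸) = 83.22 dB
N = −174 + 83.22 + 6.19 = −84.59 dBm
SNR = P_sig − N = −82.7 − (−84.59) = 1.89 dB → 1.9 dB

1.9 dB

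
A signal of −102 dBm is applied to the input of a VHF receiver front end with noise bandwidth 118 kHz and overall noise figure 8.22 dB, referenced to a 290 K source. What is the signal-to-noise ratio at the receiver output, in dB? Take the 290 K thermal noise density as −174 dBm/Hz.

Noise floor: N = −174 + 10 log₁₀(B) + NF
10 log₁₀(1.18×10⁵) = 50.72 dB
N = −174 + 50.72 + 8.22 = −115.06 dBm
SNR = P_sig − N = −102 − (−115.06) = 13.06 dB → 13.1 dB

13.1 dB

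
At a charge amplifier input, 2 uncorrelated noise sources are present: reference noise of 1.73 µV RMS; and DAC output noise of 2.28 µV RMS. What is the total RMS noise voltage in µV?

Uncorrelated sources add in power (mean-square): V_tot = √(ΣV_i²)
V_tot = √[(1.73×10⁻⁶)² + (2.28×10⁻⁶)²] = 2.86×10⁻⁶ V = 2.86 µV

2.86 µV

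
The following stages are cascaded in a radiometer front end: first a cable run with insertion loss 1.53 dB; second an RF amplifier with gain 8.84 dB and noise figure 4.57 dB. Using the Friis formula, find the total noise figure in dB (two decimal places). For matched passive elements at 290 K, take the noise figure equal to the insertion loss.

6.10 dB

Convert to linear (a loss of L dB is a gain of −L dB): F_i = 10^(NF_i/10), G_i = 10^(G_i,dB/10)
  Stage 1: F_1 = 10^(1.53/10) = 1.422, G_1 = 10^(−1.53/10) = 0.7031
  Stage 2: F_2 = 10^(4.57/10) = 2.864, G_2 = 10^(8.84/10) = 7.656
Friis cascade:
  F = 1.422 + (2.864 − 1)/0.7031 = 4.074
NF = 10 log₁₀(4.074) = 6.10 dB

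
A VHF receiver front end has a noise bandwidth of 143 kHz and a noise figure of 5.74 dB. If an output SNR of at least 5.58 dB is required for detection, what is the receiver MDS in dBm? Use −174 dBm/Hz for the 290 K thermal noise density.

Sensitivity = −174 + 10 log₁₀(B) + NF + SNR_min
= −174 + 51.55 + 5.74 + 5.58
= −111.13 dBm → −111.1 dBm

−111.1 dBm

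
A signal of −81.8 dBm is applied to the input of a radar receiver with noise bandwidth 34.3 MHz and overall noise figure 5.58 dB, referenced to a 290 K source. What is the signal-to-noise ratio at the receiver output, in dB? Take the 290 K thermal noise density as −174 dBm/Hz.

11.3 dB

Noise floor: N = −174 + 10 log₁₀(B) + NF
10 log₁₀(3.43×10⁷) = 75.35 dB
N = −174 + 75.35 + 5.58 = −93.07 dBm
SNR = P_sig − N = −81.8 − (−93.07) = 11.27 dB → 11.3 dB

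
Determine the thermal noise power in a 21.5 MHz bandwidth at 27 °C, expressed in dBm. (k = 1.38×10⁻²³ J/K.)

−100.5 dBm

T = 27 °C + 273.15 = 300.15 K
P_n = kTB = 1.38×10⁻²³ × 300.15 × 2.15×10⁷ = 8.91×10⁻¹⁴ W
In dBm: 10 log₁₀(8.91×10⁻¹⁴ / 10⁻³) = −100.5 dBm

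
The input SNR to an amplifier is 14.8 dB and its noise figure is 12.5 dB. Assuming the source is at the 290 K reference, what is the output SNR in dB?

2.3 dB

By definition F = SNR_in/SNR_out, so in dB: SNR_out = SNR_in − NF
SNR_out = 14.8 − 12.5 = 2.3 dB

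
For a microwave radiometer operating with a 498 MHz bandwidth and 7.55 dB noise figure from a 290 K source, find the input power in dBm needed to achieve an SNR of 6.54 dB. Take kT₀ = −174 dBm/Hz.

Sensitivity = −174 + 10 log₁₀(B) + NF + SNR_min
= −174 + 86.97 + 7.55 + 6.54
= −72.94 dBm → −72.9 dBm

−72.9 dBm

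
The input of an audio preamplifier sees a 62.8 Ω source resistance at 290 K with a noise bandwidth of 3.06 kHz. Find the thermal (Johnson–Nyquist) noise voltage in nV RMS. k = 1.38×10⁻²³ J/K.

55.5 nV

V_n = √(4kTRB)
4kTRB = 4 × 1.38×10⁻²³ × 290 × 6.28×10¹ × 3.06×10³ = 3.08×10⁻¹⁵ V²
V_n = √(3.08×10⁻¹⁵) = 5.55×10⁻⁸ V = 55.5 nV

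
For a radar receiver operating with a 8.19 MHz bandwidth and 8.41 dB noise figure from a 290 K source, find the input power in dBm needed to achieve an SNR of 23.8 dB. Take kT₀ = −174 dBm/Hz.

Sensitivity = −174 + 10 log₁₀(B) + NF + SNR_min
= −174 + 69.13 + 8.41 + 23.8
= −72.66 dBm → −72.7 dBm

−72.7 dBm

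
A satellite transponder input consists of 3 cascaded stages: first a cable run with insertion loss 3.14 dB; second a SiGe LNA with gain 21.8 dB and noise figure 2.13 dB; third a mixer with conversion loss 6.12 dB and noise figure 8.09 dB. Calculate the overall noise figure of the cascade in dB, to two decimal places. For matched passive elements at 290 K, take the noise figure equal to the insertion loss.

5.36 dB

Convert to linear (a loss of L dB is a gain of −L dB): F_i = 10^(NF_i/10), G_i = 10^(G_i,dB/10)
  Stage 1: F_1 = 10^(3.14/10) = 2.061, G_1 = 10^(−3.14/10) = 0.4853
  Stage 2: F_2 = 10^(2.13/10) = 1.633, G_2 = 10^(21.8/10) = 151.4
  Stage 3: F_3 = 10^(8.09/10) = 6.442, G_3 = 10^(−6.12/10) = 0.2443
Friis cascade:
  F = 2.061 + (1.633 − 1)/0.4853 + (6.442 − 1)/73.45 = 3.439
NF = 10 log₁₀(3.439) = 5.36 dB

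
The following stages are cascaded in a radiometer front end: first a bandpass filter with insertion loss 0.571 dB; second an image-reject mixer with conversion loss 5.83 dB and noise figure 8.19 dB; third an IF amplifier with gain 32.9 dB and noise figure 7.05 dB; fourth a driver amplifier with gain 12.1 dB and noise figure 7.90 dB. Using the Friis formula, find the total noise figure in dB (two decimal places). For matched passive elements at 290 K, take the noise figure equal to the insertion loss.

Convert to linear (a loss of L dB is a gain of −L dB): F_i = 10^(NF_i/10), G_i = 10^(G_i,dB/10)
  Stage 1: F_1 = 10^(0.571/10) = 1.141, G_1 = 10^(−0.571/10) = 0.8768
  Stage 2: F_2 = 10^(8.19/10) = 6.592, G_2 = 10^(−5.83/10) = 0.2612
  Stage 3: F_3 = 10^(7.05/10) = 5.070, G_3 = 10^(32.9/10) = 1950
  Stage 4: F_4 = 10^(7.90/10) = 6.166, G_4 = 10^(12.1/10) = 16.22
Friis cascade:
  F = 1.141 + (6.592 − 1)/0.8768 + (5.070 − 1)/0.2290 + (6.166 − 1)/446.6 = 25.30
NF = 10 log₁₀(25.30) = 14.03 dB

14.03 dB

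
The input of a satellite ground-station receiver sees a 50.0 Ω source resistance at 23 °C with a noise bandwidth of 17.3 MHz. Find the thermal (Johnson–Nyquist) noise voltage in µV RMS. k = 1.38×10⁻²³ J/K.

3.76 µV

T = 23 °C + 273.15 = 296.15 K
V_n = √(4kTRB)
4kTRB = 4 × 1.38×10⁻²³ × 296.15 × 5.00×10¹ × 1.73×10⁷ = 1.41×10⁻¹¹ V²
V_n = √(1.41×10⁻¹¹) = 3.76×10⁻⁶ V = 3.76 µV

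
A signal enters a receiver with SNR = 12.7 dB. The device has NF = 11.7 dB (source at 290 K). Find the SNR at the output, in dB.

1.0 dB

By definition F = SNR_in/SNR_out, so in dB: SNR_out = SNR_in − NF
SNR_out = 12.7 − 11.7 = 1.0 dB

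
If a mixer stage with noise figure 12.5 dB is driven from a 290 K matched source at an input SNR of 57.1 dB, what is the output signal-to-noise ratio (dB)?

44.6 dB

By definition F = SNR_in/SNR_out, so in dB: SNR_out = SNR_in − NF
SNR_out = 57.1 − 12.5 = 44.6 dB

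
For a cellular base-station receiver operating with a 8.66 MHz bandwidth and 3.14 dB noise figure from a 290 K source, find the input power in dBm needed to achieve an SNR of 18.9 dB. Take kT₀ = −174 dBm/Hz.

Sensitivity = −174 + 10 log₁₀(B) + NF + SNR_min
= −174 + 69.38 + 3.14 + 18.9
= −82.58 dBm → −82.6 dBm

−82.6 dBm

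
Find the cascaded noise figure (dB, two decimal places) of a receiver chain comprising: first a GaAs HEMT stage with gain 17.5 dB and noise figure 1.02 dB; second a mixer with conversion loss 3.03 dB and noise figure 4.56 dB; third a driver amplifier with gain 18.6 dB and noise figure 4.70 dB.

1.36 dB

Convert to linear (a loss of L dB is a gain of −L dB): F_i = 10^(NF_i/10), G_i = 10^(G_i,dB/10)
  Stage 1: F_1 = 10^(1.02/10) = 1.265, G_1 = 10^(17.5/10) = 56.23
  Stage 2: F_2 = 10^(4.56/10) = 2.858, G_2 = 10^(−3.03/10) = 0.4977
  Stage 3: F_3 = 10^(4.70/10) = 2.951, G_3 = 10^(18.6/10) = 72.44
Friis cascade:
  F = 1.265 + (2.858 − 1)/56.23 + (2.951 − 1)/27.99 = 1.367
NF = 10 log₁₀(1.367) = 1.36 dB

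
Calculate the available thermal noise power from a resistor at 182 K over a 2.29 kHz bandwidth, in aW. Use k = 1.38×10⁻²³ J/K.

5.75 aW

P_n = kTB = 1.38×10⁻²³ × 182 × 2.29×10³ = 5.75×10⁻¹⁸ W = 5.75 aW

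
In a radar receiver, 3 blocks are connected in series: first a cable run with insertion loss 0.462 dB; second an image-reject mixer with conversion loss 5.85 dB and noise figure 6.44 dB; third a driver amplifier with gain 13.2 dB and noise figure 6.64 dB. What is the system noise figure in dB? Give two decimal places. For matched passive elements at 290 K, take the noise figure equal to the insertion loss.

13.09 dB

Convert to linear (a loss of L dB is a gain of −L dB): F_i = 10^(NF_i/10), G_i = 10^(G_i,dB/10)
  Stage 1: F_1 = 10^(0.462/10) = 1.112, G_1 = 10^(−0.462/10) = 0.8991
  Stage 2: F_2 = 10^(6.44/10) = 4.406, G_2 = 10^(−5.85/10) = 0.2600
  Stage 3: F_3 = 10^(6.64/10) = 4.613, G_3 = 10^(13.2/10) = 20.89
Friis cascade:
  F = 1.112 + (4.406 − 1)/0.8991 + (4.613 − 1)/0.2338 = 20.36
NF = 10 log₁₀(20.36) = 13.09 dB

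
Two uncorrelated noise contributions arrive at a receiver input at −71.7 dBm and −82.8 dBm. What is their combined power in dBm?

−71.4 dBm

Convert to linear, add, convert back:
P₁ = 6.76×10⁻¹¹ W, P₂ = 5.25×10⁻¹² W
P_tot = 7.29×10⁻¹¹ W → 10 log₁₀(P_tot / 10⁻³) = −71.4 dBm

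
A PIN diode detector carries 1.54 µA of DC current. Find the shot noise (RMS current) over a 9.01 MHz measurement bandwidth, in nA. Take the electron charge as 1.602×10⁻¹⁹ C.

I_n = √(2qI·B)
2qI·B = 2 × 1.602×10⁻¹⁹ × 1.54×10⁻⁶ × 9.01×10⁶ = 4.45×10⁻¹⁸ A²
I_n = √(4.45×10⁻¹⁸) = 2.11×10⁻⁹ A = 2.11 nA

2.11 nA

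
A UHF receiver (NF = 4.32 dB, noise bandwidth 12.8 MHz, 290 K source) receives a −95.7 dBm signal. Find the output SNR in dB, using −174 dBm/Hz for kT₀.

2.9 dB

Noise floor: N = −174 + 10 log₁₀(B) + NF
10 log₁₀(1.28×10⁷) = 71.07 dB
N = −174 + 71.07 + 4.32 = −98.61 dBm
SNR = P_sig − N = −95.7 − (−98.61) = 2.91 dB → 2.9 dB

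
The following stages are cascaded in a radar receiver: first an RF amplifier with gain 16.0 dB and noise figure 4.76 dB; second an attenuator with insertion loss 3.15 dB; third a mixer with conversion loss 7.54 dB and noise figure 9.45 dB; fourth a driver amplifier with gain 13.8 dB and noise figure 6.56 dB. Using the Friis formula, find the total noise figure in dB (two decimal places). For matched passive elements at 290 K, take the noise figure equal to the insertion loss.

6.50 dB

Convert to linear (a loss of L dB is a gain of −L dB): F_i = 10^(NF_i/10), G_i = 10^(G_i,dB/10)
  Stage 1: F_1 = 10^(4.76/10) = 2.992, G_1 = 10^(16.0/10) = 39.81
  Stage 2: F_2 = 10^(3.15/10) = 2.065, G_2 = 10^(−3.15/10) = 0.4842
  Stage 3: F_3 = 10^(9.45/10) = 8.810, G_3 = 10^(−7.54/10) = 0.1762
  Stage 4: F_4 = 10^(6.56/10) = 4.529, G_4 = 10^(13.8/10) = 23.99
Friis cascade:
  F = 2.992 + (2.065 − 1)/39.81 + (8.810 − 1)/19.28 + (4.529 − 1)/3.396 = 4.463
NF = 10 log₁₀(4.463) = 6.50 dB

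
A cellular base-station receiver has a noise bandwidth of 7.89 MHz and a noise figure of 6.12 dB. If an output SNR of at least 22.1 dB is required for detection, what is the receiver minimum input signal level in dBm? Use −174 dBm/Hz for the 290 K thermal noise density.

−76.8 dBm

Sensitivity = −174 + 10 log₁₀(B) + NF + SNR_min
= −174 + 68.97 + 6.12 + 22.1
= −76.81 dBm → −76.8 dBm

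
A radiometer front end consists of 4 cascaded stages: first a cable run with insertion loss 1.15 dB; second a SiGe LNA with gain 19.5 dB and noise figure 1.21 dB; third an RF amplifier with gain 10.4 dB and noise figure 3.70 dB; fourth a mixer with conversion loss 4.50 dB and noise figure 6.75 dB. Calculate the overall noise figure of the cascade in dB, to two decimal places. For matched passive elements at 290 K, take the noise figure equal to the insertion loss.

Convert to linear (a loss of L dB is a gain of −L dB): F_i = 10^(NF_i/10), G_i = 10^(G_i,dB/10)
  Stage 1: F_1 = 10^(1.15/10) = 1.303, G_1 = 10^(−1.15/10) = 0.7674
  Stage 2: F_2 = 10^(1.21/10) = 1.321, G_2 = 10^(19.5/10) = 89.13
  Stage 3: F_3 = 10^(3.70/10) = 2.344, G_3 = 10^(10.4/10) = 10.96
  Stage 4: F_4 = 10^(6.75/10) = 4.732, G_4 = 10^(−4.50/10) = 0.3548
Friis cascade:
  F = 1.303 + (1.321 − 1)/0.7674 + (2.344 − 1)/68.39 + (4.732 − 1)/749.9 = 1.746
NF = 10 log₁₀(1.746) = 2.42 dB

2.42 dB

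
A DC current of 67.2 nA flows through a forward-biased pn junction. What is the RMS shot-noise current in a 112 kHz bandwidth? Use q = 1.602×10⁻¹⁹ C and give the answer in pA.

I_n = √(2qI·B)
2qI·B = 2 × 1.602×10⁻¹⁹ × 6.72×10⁻⁸ × 1.12×10⁵ = 2.41×10⁻²¹ A²
I_n = √(2.41×10⁻²¹) = 4.91×10⁻¹¹ A = 49.1 pA

49.1 pA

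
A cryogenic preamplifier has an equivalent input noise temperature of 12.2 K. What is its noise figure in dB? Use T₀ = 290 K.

0.179 dB

F = 1 + T_e/T₀ = 1 + 12.2/290 = 1.04207
NF = 10 log₁₀(1.04207) = 0.179 dB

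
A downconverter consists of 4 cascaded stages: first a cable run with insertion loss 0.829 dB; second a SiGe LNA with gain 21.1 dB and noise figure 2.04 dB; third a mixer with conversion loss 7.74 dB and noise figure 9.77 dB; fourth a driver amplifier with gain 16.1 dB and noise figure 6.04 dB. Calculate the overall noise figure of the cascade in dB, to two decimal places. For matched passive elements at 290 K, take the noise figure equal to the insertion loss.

3.39 dB

Convert to linear (a loss of L dB is a gain of −L dB): F_i = 10^(NF_i/10), G_i = 10^(G_i,dB/10)
  Stage 1: F_1 = 10^(0.829/10) = 1.210, G_1 = 10^(−0.829/10) = 0.8262
  Stage 2: F_2 = 10^(2.04/10) = 1.600, G_2 = 10^(21.1/10) = 128.8
  Stage 3: F_3 = 10^(9.77/10) = 9.484, G_3 = 10^(−7.74/10) = 0.1683
  Stage 4: F_4 = 10^(6.04/10) = 4.018, G_4 = 10^(16.1/10) = 40.74
Friis cascade:
  F = 1.210 + (1.600 − 1)/0.8262 + (9.484 − 1)/106.4 + (4.018 − 1)/17.91 = 2.184
NF = 10 log₁₀(2.184) = 3.39 dB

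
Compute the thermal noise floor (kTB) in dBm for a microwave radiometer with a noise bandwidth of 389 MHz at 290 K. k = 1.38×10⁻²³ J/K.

P_n = kTB = 1.38×10⁻²³ × 290 × 3.89×10⁸ = 1.56×10⁻¹² W
In dBm: 10 log₁₀(1.56×10⁻¹² / 10⁻³) = −88.1 dBm

−88.1 dBm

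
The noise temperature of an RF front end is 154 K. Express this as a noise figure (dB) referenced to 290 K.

F = 1 + T_e/T₀ = 1 + 154/290 = 1.53103
NF = 10 log₁₀(1.53103) = 1.85 dB

1.85 dB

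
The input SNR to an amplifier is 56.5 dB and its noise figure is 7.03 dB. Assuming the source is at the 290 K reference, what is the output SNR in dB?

By definition F = SNR_in/SNR_out, so in dB: SNR_out = SNR_in − NF
SNR_out = 56.5 − 7.03 = 49.47 dB

49.47 dB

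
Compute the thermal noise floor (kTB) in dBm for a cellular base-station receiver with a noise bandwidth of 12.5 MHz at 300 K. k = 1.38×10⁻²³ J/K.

−102.9 dBm

P_n = kTB = 1.38×10⁻²³ × 300 × 1.25×10⁷ = 5.17×10⁻¹⁴ W
In dBm: 10 log₁₀(5.17×10⁻¹⁴ / 10⁻³) = −102.9 dBm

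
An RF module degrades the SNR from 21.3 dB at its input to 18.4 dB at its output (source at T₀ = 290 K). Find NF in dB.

2.9 dB

NF (dB) = SNR_in(dB) − SNR_out(dB) when the source is at T₀
NF = 21.3 − 18.4 = 2.9 dB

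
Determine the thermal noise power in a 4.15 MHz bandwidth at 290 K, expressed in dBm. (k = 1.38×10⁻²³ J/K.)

−107.8 dBm

P_n = kTB = 1.38×10⁻²³ × 290 × 4.15×10⁶ = 1.66×10⁻¹⁴ W
In dBm: 10 log₁₀(1.66×10⁻¹⁴ / 10⁻³) = −107.8 dBm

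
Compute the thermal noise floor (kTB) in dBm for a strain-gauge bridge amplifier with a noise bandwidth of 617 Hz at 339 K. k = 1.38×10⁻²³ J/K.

P_n = kTB = 1.38×10⁻²³ × 339 × 6.17×10² = 2.89×10⁻¹⁸ W
In dBm: 10 log₁₀(2.89×10⁻¹⁸ / 10⁻³) = −145.4 dBm

−145.4 dBm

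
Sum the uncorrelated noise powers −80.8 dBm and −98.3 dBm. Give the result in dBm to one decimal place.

Convert to linear, add, convert back:
P₁ = 8.32×10⁻¹² W, P₂ = 1.48×10⁻¹³ W
P_tot = 8.47×10⁻¹² W → 10 log₁₀(P_tot / 10⁻³) = −80.7 dBm

−80.7 dBm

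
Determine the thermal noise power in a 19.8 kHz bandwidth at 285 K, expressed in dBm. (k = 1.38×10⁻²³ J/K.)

−131.1 dBm

P_n = kTB = 1.38×10⁻²³ × 285 × 1.98×10⁴ = 7.79×10⁻¹⁷ W
In dBm: 10 log₁₀(7.79×10⁻¹⁷ / 10⁻³) = −131.1 dBm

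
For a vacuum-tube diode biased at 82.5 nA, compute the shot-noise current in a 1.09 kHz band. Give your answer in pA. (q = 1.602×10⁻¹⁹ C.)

I_n = √(2qI·B)
2qI·B = 2 × 1.602×10⁻¹⁹ × 8.25×10⁻⁸ × 1.09×10³ = 2.88×10⁻²³ A²
I_n = √(2.88×10⁻²³) = 5.37×10⁻¹² A = 5.37 pA

5.37 pA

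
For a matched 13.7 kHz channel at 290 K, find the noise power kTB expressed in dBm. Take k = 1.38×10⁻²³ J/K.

P_n = kTB = 1.38×10⁻²³ × 290 × 1.37×10⁴ = 5.48×10⁻¹⁷ W
In dBm: 10 log₁₀(5.48×10⁻¹⁷ / 10⁻³) = −132.6 dBm

−132.6 dBm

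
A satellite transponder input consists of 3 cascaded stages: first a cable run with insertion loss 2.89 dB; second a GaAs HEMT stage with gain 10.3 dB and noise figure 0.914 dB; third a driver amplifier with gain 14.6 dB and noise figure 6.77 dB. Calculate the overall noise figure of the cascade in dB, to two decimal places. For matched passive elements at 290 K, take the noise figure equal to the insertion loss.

Convert to linear (a loss of L dB is a gain of −L dB): F_i = 10^(NF_i/10), G_i = 10^(G_i,dB/10)
  Stage 1: F_1 = 10^(2.89/10) = 1.945, G_1 = 10^(−2.89/10) = 0.5140
  Stage 2: F_2 = 10^(0.914/10) = 1.234, G_2 = 10^(10.3/10) = 10.72
  Stage 3: F_3 = 10^(6.77/10) = 4.753, G_3 = 10^(14.6/10) = 28.84
Friis cascade:
  F = 1.945 + (1.234 − 1)/0.5140 + (4.753 − 1)/5.508 = 3.082
NF = 10 log₁₀(3.082) = 4.89 dB

4.89 dB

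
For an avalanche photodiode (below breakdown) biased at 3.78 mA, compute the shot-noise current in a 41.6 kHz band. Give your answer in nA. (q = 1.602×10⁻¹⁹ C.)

7.10 nA

I_n = √(2qI·B)
2qI·B = 2 × 1.602×10⁻¹⁹ × 3.78×10⁻³ × 4.16×10⁴ = 5.04×10⁻¹⁷ A²
I_n = √(5.04×10⁻¹⁷) = 7.10×10⁻⁹ A = 7.10 nA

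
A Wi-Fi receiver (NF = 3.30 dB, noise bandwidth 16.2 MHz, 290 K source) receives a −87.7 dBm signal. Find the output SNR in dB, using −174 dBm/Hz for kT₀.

10.9 dB

Noise floor: N = −174 + 10 log₁₀(B) + NF
10 log₁₀(1.62×10⁷) = 72.1 dB
N = −174 + 72.1 + 3.30 = −98.60 dBm
SNR = P_sig − N = −87.7 − (−98.60) = 10.90 dB → 10.9 dB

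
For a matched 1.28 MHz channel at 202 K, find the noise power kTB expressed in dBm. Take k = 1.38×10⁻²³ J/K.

−114.5 dBm

P_n = kTB = 1.38×10⁻²³ × 202 × 1.28×10⁶ = 3.57×10⁻¹⁵ W
In dBm: 10 log₁₀(3.57×10⁻¹⁵ / 10⁻³) = −114.5 dBm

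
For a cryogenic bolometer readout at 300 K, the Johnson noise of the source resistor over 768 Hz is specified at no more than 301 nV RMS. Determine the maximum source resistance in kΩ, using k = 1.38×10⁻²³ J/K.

Johnson–Nyquist: V_n = √(4kTRB) ⇒ R = V_n² / (4kTB)
4kTB = 4 × 1.38×10⁻²³ × 300 × 7.68×10² = 1.27×10⁻¹⁷
R = (3.01×10⁻⁷)² / 1.27×10⁻¹⁷ = 7.12×10³ Ω = 7.12 kΩ

7.12 kΩ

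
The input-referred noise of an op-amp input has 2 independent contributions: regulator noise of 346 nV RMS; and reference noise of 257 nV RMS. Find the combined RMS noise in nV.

Uncorrelated sources add in power (mean-square): V_tot = √(ΣV_i²)
V_tot = √[(3.46×10⁻⁷)² + (2.57×10⁻⁷)²] = 4.31×10⁻⁷ V = 431 nV

431 nV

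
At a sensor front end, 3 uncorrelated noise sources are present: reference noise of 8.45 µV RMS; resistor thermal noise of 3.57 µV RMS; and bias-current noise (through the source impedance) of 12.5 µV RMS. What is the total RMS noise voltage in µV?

15.5 µV

Uncorrelated sources add in power (mean-square): V_tot = √(ΣV_i²)
V_tot = √[(8.45×10⁻⁶)² + (3.57×10⁻⁶)² + (1.25×10⁻⁵)²] = 1.55×10⁻⁵ V = 15.5 µV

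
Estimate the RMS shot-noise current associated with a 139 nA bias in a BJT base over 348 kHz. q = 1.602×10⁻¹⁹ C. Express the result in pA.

124 pA

I_n = √(2qI·B)
2qI·B = 2 × 1.602×10⁻¹⁹ × 1.39×10⁻⁷ × 3.48×10⁵ = 1.55×10⁻²⁰ A²
I_n = √(1.55×10⁻²⁰) = 1.24×10⁻¹⁰ A = 124 pA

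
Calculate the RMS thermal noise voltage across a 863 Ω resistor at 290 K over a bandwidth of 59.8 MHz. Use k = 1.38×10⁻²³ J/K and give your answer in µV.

V_n = √(4kTRB)
4kTRB = 4 × 1.38×10⁻²³ × 290 × 8.63×10² × 5.98×10⁷ = 8.26×10⁻¹⁰ V²
V_n = √(8.26×10⁻¹⁰) = 2.87×10⁻⁵ V = 28.7 µV

28.7 µV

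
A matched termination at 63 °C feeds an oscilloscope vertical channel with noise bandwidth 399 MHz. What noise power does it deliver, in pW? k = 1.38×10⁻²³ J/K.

1.85 pW

T = 63 °C + 273.15 = 336.15 K
P_n = kTB = 1.38×10⁻²³ × 336.15 × 3.99×10⁸ = 1.85×10⁻¹² W = 1.85 pW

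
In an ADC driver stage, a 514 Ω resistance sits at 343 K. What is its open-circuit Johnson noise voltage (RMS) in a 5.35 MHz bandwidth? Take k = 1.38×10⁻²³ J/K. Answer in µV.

V_n = √(4kTRB)
4kTRB = 4 × 1.38×10⁻²³ × 343 × 5.14×10² × 5.35×10⁶ = 5.21×10⁻¹¹ V²
V_n = √(5.21×10⁻¹¹) = 7.22×10⁻⁶ V = 7.22 µV

7.22 µV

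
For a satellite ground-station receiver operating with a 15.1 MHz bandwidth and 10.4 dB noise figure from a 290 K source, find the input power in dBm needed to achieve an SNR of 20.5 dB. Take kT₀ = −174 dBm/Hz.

−71.3 dBm

Sensitivity = −174 + 10 log₁₀(B) + NF + SNR_min
= −174 + 71.79 + 10.4 + 20.5
= −71.31 dBm → −71.3 dBm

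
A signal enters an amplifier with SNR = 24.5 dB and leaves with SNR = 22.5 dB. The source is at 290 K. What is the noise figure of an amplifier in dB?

NF (dB) = SNR_in(dB) − SNR_out(dB) when the source is at T₀
NF = 24.5 − 22.5 = 2.0 dB

2.0 dB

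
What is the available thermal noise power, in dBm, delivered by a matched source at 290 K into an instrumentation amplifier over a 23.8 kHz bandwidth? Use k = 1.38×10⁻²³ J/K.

−130.2 dBm

P_n = kTB = 1.38×10⁻²³ × 290 × 2.38×10⁴ = 9.52×10⁻¹⁷ W
In dBm: 10 log₁₀(9.52×10⁻¹⁷ / 10⁻³) = −130.2 dBm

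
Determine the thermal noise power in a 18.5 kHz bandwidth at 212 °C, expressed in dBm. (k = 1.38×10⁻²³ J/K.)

−129.1 dBm

T = 212 °C + 273.15 = 485.15 K
P_n = kTB = 1.38×10⁻²³ × 485.15 × 1.85×10⁴ = 1.24×10⁻¹⁶ W
In dBm: 10 log₁₀(1.24×10⁻¹⁶ / 10⁻³) = −129.1 dBm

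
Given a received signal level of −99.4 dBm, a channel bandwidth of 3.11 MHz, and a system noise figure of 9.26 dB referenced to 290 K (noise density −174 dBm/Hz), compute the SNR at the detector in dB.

0.4 dB

Noise floor: N = −174 + 10 log₁₀(B) + NF
10 log₁₀(3.11×10⁶) = 64.93 dB
N = −174 + 64.93 + 9.26 = −99.81 dBm
SNR = P_sig − N = −99.4 − (−99.81) = 0.41 dB → 0.4 dB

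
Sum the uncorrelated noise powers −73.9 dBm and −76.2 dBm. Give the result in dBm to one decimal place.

Convert to linear, add, convert back:
P₁ = 4.07×10⁻¹¹ W, P₂ = 2.40×10⁻¹¹ W
P_tot = 6.47×10⁻¹¹ W → 10 log₁₀(P_tot / 10⁻³) = −71.9 dBm

−71.9 dBm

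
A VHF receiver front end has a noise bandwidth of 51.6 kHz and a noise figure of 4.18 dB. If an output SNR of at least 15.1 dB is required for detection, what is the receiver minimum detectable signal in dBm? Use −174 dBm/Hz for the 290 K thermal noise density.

−107.6 dBm

Sensitivity = −174 + 10 log₁₀(B) + NF + SNR_min
= −174 + 47.13 + 4.18 + 15.1
= −107.59 dBm → −107.6 dBm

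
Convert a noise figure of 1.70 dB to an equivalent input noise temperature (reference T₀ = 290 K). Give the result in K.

F = 10^(1.70/10) = 1.47911
T_e = (F − 1)·T₀ = (1.47911 − 1) × 290 = 139 K

139 K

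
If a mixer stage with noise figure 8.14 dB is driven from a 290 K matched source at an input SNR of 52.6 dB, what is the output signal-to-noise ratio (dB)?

By definition F = SNR_in/SNR_out, so in dB: SNR_out = SNR_in − NF
SNR_out = 52.6 − 8.14 = 44.46 dB

44.46 dB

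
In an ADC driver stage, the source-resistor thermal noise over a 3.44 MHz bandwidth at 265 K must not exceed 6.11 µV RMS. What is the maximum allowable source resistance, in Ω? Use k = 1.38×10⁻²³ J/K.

742 Ω

Johnson–Nyquist: V_n = √(4kTRB) ⇒ R = V_n² / (4kTB)
4kTB = 4 × 1.38×10⁻²³ × 265 × 3.44×10⁶ = 5.03×10⁻¹⁴
R = (6.11×10⁻⁶)² / 5.03×10⁻¹⁴ = 7.42×10² Ω = 742 Ω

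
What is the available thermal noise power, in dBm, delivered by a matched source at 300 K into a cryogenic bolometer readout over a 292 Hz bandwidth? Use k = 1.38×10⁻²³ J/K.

P_n = kTB = 1.38×10⁻²³ × 300 × 2.92×10² = 1.21×10⁻¹⁸ W
In dBm: 10 log₁₀(1.21×10⁻¹⁸ / 10⁻³) = −149.2 dBm

−149.2 dBm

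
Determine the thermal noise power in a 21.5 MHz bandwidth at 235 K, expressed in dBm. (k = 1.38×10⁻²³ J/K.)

P_n = kTB = 1.38×10⁻²³ × 235 × 2.15×10⁷ = 6.97×10⁻¹⁴ W
In dBm: 10 log₁₀(6.97×10⁻¹⁴ / 10⁻³) = −101.6 dBm

−101.6 dBm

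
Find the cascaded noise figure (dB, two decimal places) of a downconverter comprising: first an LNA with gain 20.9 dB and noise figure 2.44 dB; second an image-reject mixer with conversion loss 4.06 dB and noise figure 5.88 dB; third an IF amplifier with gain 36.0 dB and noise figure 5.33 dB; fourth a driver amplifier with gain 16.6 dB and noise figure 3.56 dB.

2.62 dB

Convert to linear (a loss of L dB is a gain of −L dB): F_i = 10^(NF_i/10), G_i = 10^(G_i,dB/10)
  Stage 1: F_1 = 10^(2.44/10) = 1.754, G_1 = 10^(20.9/10) = 123.0
  Stage 2: F_2 = 10^(5.88/10) = 3.873, G_2 = 10^(−4.06/10) = 0.3926
  Stage 3: F_3 = 10^(5.33/10) = 3.412, G_3 = 10^(36.0/10) = 3981
  Stage 4: F_4 = 10^(3.56/10) = 2.270, G_4 = 10^(16.6/10) = 45.71
Friis cascade:
  F = 1.754 + (3.873 − 1)/123.0 + (3.412 − 1)/48.31 + (2.270 − 1)/1.923×10⁵ = 1.827
NF = 10 log₁₀(1.827) = 2.62 dB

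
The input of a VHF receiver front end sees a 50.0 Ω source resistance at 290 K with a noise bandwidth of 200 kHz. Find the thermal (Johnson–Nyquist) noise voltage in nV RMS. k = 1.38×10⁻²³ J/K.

400 nV

V_n = √(4kTRB)
4kTRB = 4 × 1.38×10⁻²³ × 290 × 5.00×10¹ × 2.00×10⁵ = 1.60×10⁻¹³ V²
V_n = √(1.60×10⁻¹³) = 4.00×10⁻⁷ V = 400 nV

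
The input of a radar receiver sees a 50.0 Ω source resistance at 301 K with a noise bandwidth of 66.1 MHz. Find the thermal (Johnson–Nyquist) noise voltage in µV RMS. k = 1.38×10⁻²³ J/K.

7.41 µV

V_n = √(4kTRB)
4kTRB = 4 × 1.38×10⁻²³ × 301 × 5.00×10¹ × 6.61×10⁷ = 5.49×10⁻¹¹ V²
V_n = √(5.49×10⁻¹¹) = 7.41×10⁻⁶ V = 7.41 µV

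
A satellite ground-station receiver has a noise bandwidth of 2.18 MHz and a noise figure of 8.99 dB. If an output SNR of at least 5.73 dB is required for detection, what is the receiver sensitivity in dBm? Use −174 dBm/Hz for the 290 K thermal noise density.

Sensitivity = −174 + 10 log₁₀(B) + NF + SNR_min
= −174 + 63.38 + 8.99 + 5.73
= −95.90 dBm → −95.9 dBm

−95.9 dBm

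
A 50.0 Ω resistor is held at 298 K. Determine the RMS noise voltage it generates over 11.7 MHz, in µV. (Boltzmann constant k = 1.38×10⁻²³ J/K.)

3.10 µV

V_n = √(4kTRB)
4kTRB = 4 × 1.38×10⁻²³ × 298 × 5.00×10¹ × 1.17×10⁷ = 9.62×10⁻¹² V²
V_n = √(9.62×10⁻¹²) = 3.10×10⁻⁶ V = 3.10 µV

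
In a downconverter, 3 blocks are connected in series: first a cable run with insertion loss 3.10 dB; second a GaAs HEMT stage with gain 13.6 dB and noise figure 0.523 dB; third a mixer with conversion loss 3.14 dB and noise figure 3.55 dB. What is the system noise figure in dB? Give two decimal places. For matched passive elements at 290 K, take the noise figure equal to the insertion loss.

Convert to linear (a loss of L dB is a gain of −L dB): F_i = 10^(NF_i/10), G_i = 10^(G_i,dB/10)
  Stage 1: F_1 = 10^(3.10/10) = 2.042, G_1 = 10^(−3.10/10) = 0.4898
  Stage 2: F_2 = 10^(0.523/10) = 1.128, G_2 = 10^(13.6/10) = 22.91
  Stage 3: F_3 = 10^(3.55/10) = 2.265, G_3 = 10^(−3.14/10) = 0.4853
Friis cascade:
  F = 2.042 + (1.128 − 1)/0.4898 + (2.265 − 1)/11.22 = 2.416
NF = 10 log₁₀(2.416) = 3.83 dB

3.83 dB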